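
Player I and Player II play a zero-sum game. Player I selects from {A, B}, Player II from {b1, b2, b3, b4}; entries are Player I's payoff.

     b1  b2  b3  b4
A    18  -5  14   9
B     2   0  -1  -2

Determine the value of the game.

Row minima: A → -5, B → -2; maximin = -2.
Column maxima: b1 → 18, b2 → 0, b3 → 14, b4 → 9; minimax = 0.
-2 ≠ 0, so there is no saddle point; optimal play is mixed.
b1 is strictly dominated by b2 (it gives Player I strictly more in every row), so Player II never plays it.
b3 is strictly dominated by b4 (it gives Player I strictly more in every row), so Player II never plays it.
On the remaining 2×2 (A, B vs b2, b4):
Let Player I play A with probability p. Expected payoff against b2: (-5)p + 0(1−p) = −5p; against b4: 9p + (-2)(1−p) = 11p − 2.
Setting these equal: −5p = 11p − 2 ⇒ −16p = -2 ⇒ p = 1/8, and the value is (-5)·(1/8) = -5/8.
For Player II: with q = P(b2), equating A's and B's payoffs gives −14q + 9 = 2q − 2 ⇒ q = 11/16.

-5/8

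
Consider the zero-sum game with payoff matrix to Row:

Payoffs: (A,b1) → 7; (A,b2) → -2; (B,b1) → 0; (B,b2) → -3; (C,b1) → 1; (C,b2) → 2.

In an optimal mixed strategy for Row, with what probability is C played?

9/10

Row minima: A → -2, B → -3, C → 1; maximin = 1.
Column maxima: b1 → 7, b2 → 2; minimax = 2.
1 ≠ 2, so there is no saddle point; optimal play is mixed.
B is strictly dominated by A, so Row never plays it.
On the remaining 2×2 (A, C vs b1, b2):
Let Row play A with probability p. Expected payoff against b1: 7p + 1(1−p) = 6p + 1; against b2: (-2)p + 2(1−p) = −4p + 2.
Setting these equal: 6p + 1 = −4p + 2 ⇒ 10p = 1 ⇒ p = 1/10, and the value is (6)·(1/10) + 1 = 8/5.
For Column: with q = P(b1), equating A's and C's payoffs gives 9q − 2 = −q + 2 ⇒ q = 2/5.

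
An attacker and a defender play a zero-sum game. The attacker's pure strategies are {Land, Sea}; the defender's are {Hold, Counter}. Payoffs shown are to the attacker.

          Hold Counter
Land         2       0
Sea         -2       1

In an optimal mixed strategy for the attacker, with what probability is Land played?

Row minima: Land → 0, Sea → -2; maximin = 0.
Column maxima: Hold → 2, Counter → 1; minimax = 1.
0 ≠ 1, so there is no saddle point; optimal play is mixed.
Let the attacker play Land with probability p. Expected payoff against Hold: 2p + (-2)(1−p) = 4p − 2; against Counter: 0p + 1(1−p) = −p + 1.
Setting these equal: 4p − 2 = −p + 1 ⇒ 5p = 3 ⇒ p = 3/5, and the value is (4)·(3/5) − 2 = 2/5.
For the defender: with q = P(Hold), equating Land's and Sea's payoffs gives 2q = −3q + 1 ⇒ q = 1/5.

3/5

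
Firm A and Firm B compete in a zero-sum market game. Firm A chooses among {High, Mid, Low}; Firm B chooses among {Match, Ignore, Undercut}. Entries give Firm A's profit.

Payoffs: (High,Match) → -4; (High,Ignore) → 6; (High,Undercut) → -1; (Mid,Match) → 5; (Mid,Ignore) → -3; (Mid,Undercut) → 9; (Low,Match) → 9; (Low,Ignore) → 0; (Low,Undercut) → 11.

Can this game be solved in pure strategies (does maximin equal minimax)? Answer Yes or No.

Row minima: High → -4, Mid → -3, Low → 0; maximin = 0.
Column maxima: Match → 9, Ignore → 6, Undercut → 11; minimax = 6.
0 ≠ 6, so no pure-strategy equilibrium exists.

No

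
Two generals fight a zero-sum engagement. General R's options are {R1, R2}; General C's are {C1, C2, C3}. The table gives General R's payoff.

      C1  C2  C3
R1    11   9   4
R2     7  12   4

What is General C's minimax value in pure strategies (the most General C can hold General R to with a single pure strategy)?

4

Column maxima: C1 → 11, C2 → 12, C3 → 4.
The smallest of these is 4.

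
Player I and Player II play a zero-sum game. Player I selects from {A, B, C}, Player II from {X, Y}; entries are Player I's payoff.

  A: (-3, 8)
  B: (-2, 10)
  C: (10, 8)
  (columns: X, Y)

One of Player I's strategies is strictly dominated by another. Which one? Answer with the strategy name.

B gives a strictly higher payoff than A against every column: -2 > -3, 10 > 8.
So A is strictly dominated and Player I never plays it.

A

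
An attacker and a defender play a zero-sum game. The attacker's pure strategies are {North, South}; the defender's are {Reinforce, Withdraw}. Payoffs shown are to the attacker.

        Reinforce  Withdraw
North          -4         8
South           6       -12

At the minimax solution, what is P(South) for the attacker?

Row minima: North → -4, South → -12; maximin = -4.
Column maxima: Reinforce → 6, Withdraw → 8; minimax = 6.
-4 ≠ 6, so there is no saddle point; optimal play is mixed.
Let the attacker play North with probability p. Expected payoff against Reinforce: (-4)p + 6(1−p) = −10p + 6; against Withdraw: 8p + (-12)(1−p) = 20p − 12.
Setting these equal: −10p + 6 = 20p − 12 ⇒ −30p = -18 ⇒ p = 3/5, and the value is (-10)·(3/5) + 6 = 0.
For the defender: with q = P(Reinforce), equating North's and South's payoffs gives −12q + 8 = 18q − 12 ⇒ q = 2/3.

2/5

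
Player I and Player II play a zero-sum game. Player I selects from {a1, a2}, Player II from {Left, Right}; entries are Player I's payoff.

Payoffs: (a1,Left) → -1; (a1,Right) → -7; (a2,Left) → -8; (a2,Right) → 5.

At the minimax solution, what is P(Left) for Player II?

Row minima: a1 → -7, a2 → -8; maximin = -7.
Column maxima: Left → -1, Right → 5; minimax = -1.
-7 ≠ -1, so there is no saddle point; optimal play is mixed.
Let Player I play a1 with probability p. Expected payoff against Left: (-1)p + (-8)(1−p) = 7p − 8; against Right: (-7)p + 5(1−p) = −12p + 5.
Setting these equal: 7p − 8 = −12p + 5 ⇒ 19p = 13 ⇒ p = 13/19, and the value is (7)·(13/19) − 8 = -61/19.
For Player II: with q = P(Left), equating a1's and a2's payoffs gives 6q − 7 = −13q + 5 ⇒ q = 12/19.

12/19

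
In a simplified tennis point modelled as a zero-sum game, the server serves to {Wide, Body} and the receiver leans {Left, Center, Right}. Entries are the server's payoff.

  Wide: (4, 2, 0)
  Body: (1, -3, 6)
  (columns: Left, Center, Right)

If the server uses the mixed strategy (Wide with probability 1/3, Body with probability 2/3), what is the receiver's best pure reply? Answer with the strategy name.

Center

If the receiver plays Left, the server's expected payoff is (1/3)·4 + (2/3)·1 = 2.
If the receiver plays Center, the server's expected payoff is (1/3)·2 + (2/3)·(-3) = -4/3.
If the receiver plays Right, the server's expected payoff is (1/3)·0 + (2/3)·6 = 4.
The receiver minimizes the server's payoff; the smallest is -4/3, so the best response is Center.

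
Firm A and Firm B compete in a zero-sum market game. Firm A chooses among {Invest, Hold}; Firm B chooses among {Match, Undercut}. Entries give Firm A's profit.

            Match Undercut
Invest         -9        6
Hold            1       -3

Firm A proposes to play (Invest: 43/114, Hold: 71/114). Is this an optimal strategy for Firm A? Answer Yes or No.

No

Against Match this mix gives (43/114)·(-9) + (71/114)·1 = -158/57.
Against Undercut this mix gives (43/114)·6 + (71/114)·(-3) = 15/38.
Firm B will play Match, holding Firm A to -158/57. Shifting weight toward the row that does better against Match would raise this floor (the equalizing mix achieves -21/19 against both Match and Undercut), so the proposed strategy is not optimal.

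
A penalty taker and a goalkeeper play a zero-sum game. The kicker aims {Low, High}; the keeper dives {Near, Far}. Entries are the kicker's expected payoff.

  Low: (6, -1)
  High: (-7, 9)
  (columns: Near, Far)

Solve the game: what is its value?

47/23

Row minima: Low → -1, High → -7; maximin = -1.
Column maxima: Near → 6, Far → 9; minimax = 6.
-1 ≠ 6, so there is no saddle point; optimal play is mixed.
Let the kicker play Low with probability p. Expected payoff against Near: 6p + (-7)(1−p) = 13p − 7; against Far: (-1)p + 9(1−p) = −10p + 9.
Setting these equal: 13p − 7 = −10p + 9 ⇒ 23p = 16 ⇒ p = 16/23, and the value is (13)·(16/23) − 7 = 47/23.
For the keeper: with q = P(Near), equating Low's and High's payoffs gives 7q − 1 = −16q + 9 ⇒ q = 10/23.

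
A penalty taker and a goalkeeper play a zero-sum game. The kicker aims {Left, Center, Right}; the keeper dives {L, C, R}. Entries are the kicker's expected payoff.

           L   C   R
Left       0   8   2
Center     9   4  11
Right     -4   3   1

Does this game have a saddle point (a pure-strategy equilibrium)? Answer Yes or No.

No

Row minima: Left → 0, Center → 4, Right → -4; maximin = 4.
Column maxima: L → 9, C → 8, R → 11; minimax = 8.
4 ≠ 8, so no pure-strategy equilibrium exists.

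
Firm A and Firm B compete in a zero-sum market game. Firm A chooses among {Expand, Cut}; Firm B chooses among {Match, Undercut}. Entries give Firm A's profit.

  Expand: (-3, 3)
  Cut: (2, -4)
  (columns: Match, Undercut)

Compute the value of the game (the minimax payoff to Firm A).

-1/2

Row minima: Expand → -3, Cut → -4; maximin = -3.
Column maxima: Match → 2, Undercut → 3; minimax = 2.
-3 ≠ 2, so there is no saddle point; optimal play is mixed.
Let Firm A play Expand with probability p. Expected payoff against Match: (-3)p + 2(1−p) = −5p + 2; against Undercut: 3p + (-4)(1−p) = 7p − 4.
Setting these equal: −5p + 2 = 7p − 4 ⇒ −12p = -6 ⇒ p = 1/2, and the value is (-5)·(1/2) + 2 = -1/2.
For Firm B: with q = P(Match), equating Expand's and Cut's payoffs gives −6q + 3 = 6q − 4 ⇒ q = 7/12.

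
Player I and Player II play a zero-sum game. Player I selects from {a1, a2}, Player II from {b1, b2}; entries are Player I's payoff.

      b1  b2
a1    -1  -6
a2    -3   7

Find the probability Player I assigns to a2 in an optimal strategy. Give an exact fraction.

1/3

Row minima: a1 → -6, a2 → -3; maximin = -3.
Column maxima: b1 → -1, b2 → 7; minimax = -1.
-3 ≠ -1, so there is no saddle point; optimal play is mixed.
Let Player I play a1 with probability p. Expected payoff against b1: (-1)p + (-3)(1−p) = 2p − 3; against b2: (-6)p + 7(1−p) = −13p + 7.
Setting these equal: 2p − 3 = −13p + 7 ⇒ 15p = 10 ⇒ p = 2/3, and the value is (2)·(2/3) − 3 = -5/3.
For Player II: with q = P(b1), equating a1's and a2's payoffs gives 5q − 6 = −10q + 7 ⇒ q = 13/15.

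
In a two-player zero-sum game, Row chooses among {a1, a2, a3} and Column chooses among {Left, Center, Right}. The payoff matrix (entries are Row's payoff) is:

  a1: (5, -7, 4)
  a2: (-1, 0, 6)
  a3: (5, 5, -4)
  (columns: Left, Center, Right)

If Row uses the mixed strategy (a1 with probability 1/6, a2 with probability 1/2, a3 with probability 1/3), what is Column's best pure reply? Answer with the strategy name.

Center

If Column plays Left, Row's expected payoff is (1/6)·5 + (1/2)·(-1) + (1/3)·5 = 2.
If Column plays Center, Row's expected payoff is (1/6)·(-7) + (1/2)·0 + (1/3)·5 = 1/2.
If Column plays Right, Row's expected payoff is (1/6)·4 + (1/2)·6 + (1/3)·(-4) = 7/3.
Column minimizes Row's payoff; the smallest is 1/2, so the best response is Center.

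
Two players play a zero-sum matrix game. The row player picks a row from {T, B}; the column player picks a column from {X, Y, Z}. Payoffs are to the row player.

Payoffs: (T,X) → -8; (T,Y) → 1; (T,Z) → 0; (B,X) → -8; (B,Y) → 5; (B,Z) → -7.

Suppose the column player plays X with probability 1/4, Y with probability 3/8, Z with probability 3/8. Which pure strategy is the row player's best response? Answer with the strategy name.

T

Expected payoff of T: (1/4)·(-8) + (3/8)·1 + (3/8)·0 = -13/8.
Expected payoff of B: (1/4)·(-8) + (3/8)·5 + (3/8)·(-7) = -11/4.
The largest is -13/8, so the row player's best response is T.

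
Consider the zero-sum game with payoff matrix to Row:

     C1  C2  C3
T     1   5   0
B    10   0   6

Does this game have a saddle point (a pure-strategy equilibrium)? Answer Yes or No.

No

Row minima: T → 0, B → 0; maximin = 0.
Column maxima: C1 → 10, C2 → 5, C3 → 6; minimax = 5.
0 ≠ 5, so no pure-strategy equilibrium exists.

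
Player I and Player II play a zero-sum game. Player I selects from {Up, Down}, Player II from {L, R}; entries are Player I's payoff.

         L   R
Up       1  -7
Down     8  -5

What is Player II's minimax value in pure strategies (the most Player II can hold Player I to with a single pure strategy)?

-5

Column maxima: L → 8, R → -5.
The smallest of these is -5.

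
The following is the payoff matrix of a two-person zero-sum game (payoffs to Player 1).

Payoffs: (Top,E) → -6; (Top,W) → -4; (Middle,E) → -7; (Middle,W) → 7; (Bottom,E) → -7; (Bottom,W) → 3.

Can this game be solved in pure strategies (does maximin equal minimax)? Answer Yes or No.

Row minima: Top → -6, Middle → -7, Bottom → -7; maximin = -6.
Column maxima: E → -6, W → 7; minimax = -6.
maximin = minimax = -6, so a saddle point exists.

Yes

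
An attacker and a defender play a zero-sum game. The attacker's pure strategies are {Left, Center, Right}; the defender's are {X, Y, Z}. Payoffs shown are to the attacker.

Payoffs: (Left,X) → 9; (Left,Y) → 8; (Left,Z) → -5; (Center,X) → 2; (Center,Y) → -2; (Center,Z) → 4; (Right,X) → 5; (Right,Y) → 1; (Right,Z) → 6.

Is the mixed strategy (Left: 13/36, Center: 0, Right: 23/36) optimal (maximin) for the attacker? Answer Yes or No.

No

Against X this mix gives (13/36)·9 + (23/36)·5 = 58/9.
Against Y this mix gives (13/36)·8 + (23/36)·1 = 127/36.
Against Z this mix gives (13/36)·(-5) + (23/36)·6 = 73/36.
The defender will play Z, holding the attacker to 73/36. Shifting weight toward the row that does better against Z would raise this floor (the equalizing mix achieves 53/18 against both Z and Y), so the proposed strategy is not optimal.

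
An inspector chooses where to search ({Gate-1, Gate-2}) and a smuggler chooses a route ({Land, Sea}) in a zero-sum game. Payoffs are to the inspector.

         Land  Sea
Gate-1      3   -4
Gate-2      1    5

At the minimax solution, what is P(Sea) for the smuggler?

Row minima: Gate-1 → -4, Gate-2 → 1; maximin = 1.
Column maxima: Land → 3, Sea → 5; minimax = 3.
1 ≠ 3, so there is no saddle point; optimal play is mixed.
Let the inspector play Gate-1 with probability p. Expected payoff against Land: 3p + 1(1−p) = 2p + 1; against Sea: (-4)p + 5(1−p) = −9p + 5.
Setting these equal: 2p + 1 = −9p + 5 ⇒ 11p = 4 ⇒ p = 4/11, and the value is (2)·(4/11) + 1 = 19/11.
For the smuggler: with q = P(Land), equating Gate-1's and Gate-2's payoffs gives 7q − 4 = −4q + 5 ⇒ q = 9/11.

2/11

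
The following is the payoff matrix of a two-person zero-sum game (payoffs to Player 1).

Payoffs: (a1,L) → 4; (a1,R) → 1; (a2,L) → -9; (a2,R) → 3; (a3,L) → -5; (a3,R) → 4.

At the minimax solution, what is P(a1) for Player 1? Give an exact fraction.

Row minima: a1 → 1, a2 → -9, a3 → -5; maximin = 1.
Column maxima: L → 4, R → 4; minimax = 4.
1 ≠ 4, so there is no saddle point; optimal play is mixed.
a2 is strictly dominated by a3, so Player 1 never plays it.
On the remaining 2×2 (a1, a3 vs L, R):
Let Player 1 play a1 with probability p. Expected payoff against L: 4p + (-5)(1−p) = 9p − 5; against R: 1p + 4(1−p) = −3p + 4.
Setting these equal: 9p − 5 = −3p + 4 ⇒ 12p = 9 ⇒ p = 3/4, and the value is (9)·(3/4) − 5 = 7/4.
For Player 2: with q = P(L), equating a1's and a3's payoffs gives 3q + 1 = −9q + 4 ⇒ q = 1/4.

3/4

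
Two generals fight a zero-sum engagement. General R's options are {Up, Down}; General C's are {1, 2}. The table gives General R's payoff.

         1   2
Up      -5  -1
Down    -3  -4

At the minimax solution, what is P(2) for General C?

Row minima: Up → -5, Down → -4; maximin = -4.
Column maxima: 1 → -3, 2 → -1; minimax = -3.
-4 ≠ -3, so there is no saddle point; optimal play is mixed.
Let General R play Up with probability p. Expected payoff against 1: (-5)p + (-3)(1−p) = −2p − 3; against 2: (-1)p + (-4)(1−p) = 3p − 4.
Setting these equal: −2p − 3 = 3p − 4 ⇒ −5p = -1 ⇒ p = 1/5, and the value is (-2)·(1/5) − 3 = -17/5.
For General C: with q = P(1), equating Up's and Down's payoffs gives −4q − 1 = q − 4 ⇒ q = 3/5.

2/5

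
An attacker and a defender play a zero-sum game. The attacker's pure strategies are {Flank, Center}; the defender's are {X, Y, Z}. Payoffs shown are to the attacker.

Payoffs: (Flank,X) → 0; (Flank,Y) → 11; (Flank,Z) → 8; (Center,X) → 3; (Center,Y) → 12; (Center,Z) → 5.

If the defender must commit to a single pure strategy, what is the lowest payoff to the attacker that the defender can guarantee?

Column maxima: X → 3, Y → 12, Z → 8.
The smallest of these is 3.

3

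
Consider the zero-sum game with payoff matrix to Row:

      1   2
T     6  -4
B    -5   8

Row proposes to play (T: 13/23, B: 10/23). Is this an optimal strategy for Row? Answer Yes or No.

Yes

Against 1 this mix gives (13/23)·6 + (10/23)·(-5) = 28/23.
Against 2 this mix gives (13/23)·(-4) + (10/23)·8 = 28/23.
All of Column's active replies (1, 2) yield 28/23, and no column does worse for Row. The mix makes Column indifferent and guarantees 28/23, so it is optimal.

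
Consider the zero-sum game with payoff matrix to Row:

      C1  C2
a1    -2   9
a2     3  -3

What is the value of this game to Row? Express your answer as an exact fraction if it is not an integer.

21/17

Row minima: a1 → -2, a2 → -3; maximin = -2.
Column maxima: C1 → 3, C2 → 9; minimax = 3.
-2 ≠ 3, so there is no saddle point; optimal play is mixed.
Let Row play a1 with probability p. Expected payoff against C1: (-2)p + 3(1−p) = −5p + 3; against C2: 9p + (-3)(1−p) = 12p − 3.
Setting these equal: −5p + 3 = 12p − 3 ⇒ −17p = -6 ⇒ p = 6/17, and the value is (-5)·(6/17) + 3 = 21/17.
For Column: with q = P(C1), equating a1's and a2's payoffs gives −11q + 9 = 6q − 3 ⇒ q = 12/17.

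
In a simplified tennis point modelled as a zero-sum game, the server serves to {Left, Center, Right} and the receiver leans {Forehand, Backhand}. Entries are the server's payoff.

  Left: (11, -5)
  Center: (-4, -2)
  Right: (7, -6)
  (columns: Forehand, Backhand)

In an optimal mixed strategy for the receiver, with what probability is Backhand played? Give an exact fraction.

Row minima: Left → -5, Center → -4, Right → -6; maximin = -4.
Column maxima: Forehand → 11, Backhand → -2; minimax = -2.
-4 ≠ -2, so there is no saddle point; optimal play is mixed.
Right is strictly dominated by Left, so the server never plays it.
On the remaining 2×2 (Left, Center vs Forehand, Backhand):
Let the server play Left with probability p. Expected payoff against Forehand: 11p + (-4)(1−p) = 15p − 4; against Backhand: (-5)p + (-2)(1−p) = −3p − 2.
Setting these equal: 15p − 4 = −3p − 2 ⇒ 18p = 2 ⇒ p = 1/9, and the value is (15)·(1/9) − 4 = -7/3.
For the receiver: with q = P(Forehand), equating Left's and Center's payoffs gives 16q − 5 = −2q − 2 ⇒ q = 1/6.

5/6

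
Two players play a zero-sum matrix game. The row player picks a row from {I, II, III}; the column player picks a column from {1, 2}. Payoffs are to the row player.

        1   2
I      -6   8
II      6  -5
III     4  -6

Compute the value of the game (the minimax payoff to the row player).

18/25

Row minima: I → -6, II → -5, III → -6; maximin = -5.
Column maxima: 1 → 6, 2 → 8; minimax = 6.
-5 ≠ 6, so there is no saddle point; optimal play is mixed.
III is strictly dominated by II, so the row player never plays it.
On the remaining 2×2 (I, II vs 1, 2):
Let the row player play I with probability p. Expected payoff against 1: (-6)p + 6(1−p) = −12p + 6; against 2: 8p + (-5)(1−p) = 13p − 5.
Setting these equal: −12p + 6 = 13p − 5 ⇒ −25p = -11 ⇒ p = 11/25, and the value is (-12)·(11/25) + 6 = 18/25.
For the column player: with q = P(1), equating I's and II's payoffs gives −14q + 8 = 11q − 5 ⇒ q = 13/25.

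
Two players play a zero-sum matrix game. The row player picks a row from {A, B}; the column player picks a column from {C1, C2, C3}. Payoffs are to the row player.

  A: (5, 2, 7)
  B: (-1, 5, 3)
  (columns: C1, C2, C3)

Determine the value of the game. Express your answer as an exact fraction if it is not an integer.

3

Row minima: A → 2, B → -1; maximin = 2.
Column maxima: C1 → 5, C2 → 5, C3 → 7; minimax = 5.
2 ≠ 5, so there is no saddle point; optimal play is mixed.
C3 is strictly dominated by C1 (it gives the row player strictly more in every row), so the column player never plays it.
On the remaining 2×2 (A, B vs C1, C2):
Let the row player play A with probability p. Expected payoff against C1: 5p + (-1)(1−p) = 6p − 1; against C2: 2p + 5(1−p) = −3p + 5.
Setting these equal: 6p − 1 = −3p + 5 ⇒ 9p = 6 ⇒ p = 2/3, and the value is (6)·(2/3) − 1 = 3.
For the column player: with q = P(C1), equating A's and B's payoffs gives 3q + 2 = −6q + 5 ⇒ q = 1/3.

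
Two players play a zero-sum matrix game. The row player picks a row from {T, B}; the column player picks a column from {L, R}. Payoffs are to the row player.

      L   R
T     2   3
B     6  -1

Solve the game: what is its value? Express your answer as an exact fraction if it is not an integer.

5/2

Row minima: T → 2, B → -1; maximin = 2.
Column maxima: L → 6, R → 3; minimax = 3.
2 ≠ 3, so there is no saddle point; optimal play is mixed.
Let the row player play T with probability p. Expected payoff against L: 2p + 6(1−p) = −4p + 6; against R: 3p + (-1)(1−p) = 4p − 1.
Setting these equal: −4p + 6 = 4p − 1 ⇒ −8p = -7 ⇒ p = 7/8, and the value is (-4)·(7/8) + 6 = 5/2.
For the column player: with q = P(L), equating T's and B's payoffs gives −q + 3 = 7q − 1 ⇒ q = 1/2.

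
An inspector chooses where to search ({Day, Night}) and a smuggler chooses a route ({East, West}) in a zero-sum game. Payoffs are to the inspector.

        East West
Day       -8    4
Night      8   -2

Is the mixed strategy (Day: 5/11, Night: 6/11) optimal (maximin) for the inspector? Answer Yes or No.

Against East this mix gives (5/11)·(-8) + (6/11)·8 = 8/11.
Against West this mix gives (5/11)·4 + (6/11)·(-2) = 8/11.
All of the smuggler's active replies (East, West) yield 8/11, and no column does worse for the inspector. The mix makes the smuggler indifferent and guarantees 8/11, so it is optimal.

Yes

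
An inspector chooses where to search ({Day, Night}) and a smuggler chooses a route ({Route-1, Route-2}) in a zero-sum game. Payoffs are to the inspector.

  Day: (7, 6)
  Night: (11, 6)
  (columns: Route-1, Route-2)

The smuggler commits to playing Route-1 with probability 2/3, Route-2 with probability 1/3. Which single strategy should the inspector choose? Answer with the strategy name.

Expected payoff of Day: (2/3)·7 + (1/3)·6 = 20/3.
Expected payoff of Night: (2/3)·11 + (1/3)·6 = 28/3.
The largest is 28/3, so the inspector's best response is Night.

Night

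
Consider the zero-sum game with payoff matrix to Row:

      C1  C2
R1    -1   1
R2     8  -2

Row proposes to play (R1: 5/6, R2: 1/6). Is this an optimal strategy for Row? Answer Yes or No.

Against C1 this mix gives (5/6)·(-1) + (1/6)·8 = 1/2.
Against C2 this mix gives (5/6)·1 + (1/6)·(-2) = 1/2.
All of Column's active replies (C1, C2) yield 1/2, and no column does worse for Row. The mix makes Column indifferent and guarantees 1/2, so it is optimal.

Yes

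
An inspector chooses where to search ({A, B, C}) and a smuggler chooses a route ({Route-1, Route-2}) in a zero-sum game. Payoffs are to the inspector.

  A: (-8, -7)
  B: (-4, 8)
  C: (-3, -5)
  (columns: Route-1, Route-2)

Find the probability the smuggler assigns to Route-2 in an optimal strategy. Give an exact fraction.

Row minima: A → -8, B → -4, C → -5; maximin = -4.
Column maxima: Route-1 → -3, Route-2 → 8; minimax = -3.
-4 ≠ -3, so there is no saddle point; optimal play is mixed.
A is strictly dominated by B, so the inspector never plays it.
On the remaining 2×2 (B, C vs Route-1, Route-2):
Let the inspector play B with probability p. Expected payoff against Route-1: (-4)p + (-3)(1−p) = −p − 3; against Route-2: 8p + (-5)(1−p) = 13p − 5.
Setting these equal: −p − 3 = 13p − 5 ⇒ −14p = -2 ⇒ p = 1/7, and the value is (-1)·(1/7) − 3 = -22/7.
For the smuggler: with q = P(Route-1), equating B's and C's payoffs gives −12q + 8 = 2q − 5 ⇒ q = 13/14.

1/14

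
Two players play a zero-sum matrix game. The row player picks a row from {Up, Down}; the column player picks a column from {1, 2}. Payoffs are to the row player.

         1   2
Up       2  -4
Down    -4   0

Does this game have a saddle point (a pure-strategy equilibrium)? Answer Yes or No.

No

Row minima: Up → -4, Down → -4; maximin = -4.
Column maxima: 1 → 2, 2 → 0; minimax = 0.
-4 ≠ 0, so no pure-strategy equilibrium exists.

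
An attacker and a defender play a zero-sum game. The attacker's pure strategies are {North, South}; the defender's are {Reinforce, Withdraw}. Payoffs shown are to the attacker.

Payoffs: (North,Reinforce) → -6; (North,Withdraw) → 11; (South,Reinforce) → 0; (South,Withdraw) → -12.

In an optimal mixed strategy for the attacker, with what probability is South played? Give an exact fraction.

17/29

Row minima: North → -6, South → -12; maximin = -6.
Column maxima: Reinforce → 0, Withdraw → 11; minimax = 0.
-6 ≠ 0, so there is no saddle point; optimal play is mixed.
Let the attacker play North with probability p. Expected payoff against Reinforce: (-6)p + 0(1−p) = −6p; against Withdraw: 11p + (-12)(1−p) = 23p − 12.
Setting these equal: −6p = 23p − 12 ⇒ −29p = -12 ⇒ p = 12/29, and the value is (-6)·(12/29) = -72/29.
For the defender: with q = P(Reinforce), equating North's and South's payoffs gives −17q + 11 = 12q − 12 ⇒ q = 23/29.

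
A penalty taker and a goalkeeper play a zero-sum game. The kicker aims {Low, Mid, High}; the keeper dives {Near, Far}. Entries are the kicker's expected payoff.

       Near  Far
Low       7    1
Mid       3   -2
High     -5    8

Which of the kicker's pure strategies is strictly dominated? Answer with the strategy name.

Low gives a strictly higher payoff than Mid against every column: 7 > 3, 1 > -2.
So Mid is strictly dominated and the kicker never plays it.

Mid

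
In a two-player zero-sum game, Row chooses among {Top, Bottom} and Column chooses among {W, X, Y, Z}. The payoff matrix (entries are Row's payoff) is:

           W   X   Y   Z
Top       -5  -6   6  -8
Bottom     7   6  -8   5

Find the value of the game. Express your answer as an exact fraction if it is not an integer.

Row minima: Top → -8, Bottom → -8; maximin = -8.
Column maxima: W → 7, X → 6, Y → 6, Z → 5; minimax = 5.
-8 ≠ 5, so there is no saddle point; optimal play is mixed.
W is strictly dominated by X (it gives Row strictly more in every row), so Column never plays it.
X is strictly dominated by Z (it gives Row strictly more in every row), so Column never plays it.
On the remaining 2×2 (Top, Bottom vs Y, Z):
Let Row play Top with probability p. Expected payoff against Y: 6p + (-8)(1−p) = 14p − 8; against Z: (-8)p + 5(1−p) = −13p + 5.
Setting these equal: 14p − 8 = −13p + 5 ⇒ 27p = 13 ⇒ p = 13/27, and the value is (14)·(13/27) − 8 = -34/27.
For Column: with q = P(Y), equating Top's and Bottom's payoffs gives 14q − 8 = −13q + 5 ⇒ q = 13/27.

-34/27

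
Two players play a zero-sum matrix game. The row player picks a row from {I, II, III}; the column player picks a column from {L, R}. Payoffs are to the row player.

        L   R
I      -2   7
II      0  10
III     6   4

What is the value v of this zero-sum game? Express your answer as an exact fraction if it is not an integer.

Row minima: I → -2, II → 0, III → 4; maximin = 4.
Column maxima: L → 6, R → 10; minimax = 6.
4 ≠ 6, so there is no saddle point; optimal play is mixed.
I is strictly dominated by II, so the row player never plays it.
On the remaining 2×2 (II, III vs L, R):
Let the row player play II with probability p. Expected payoff against L: 0p + 6(1−p) = −6p + 6; against R: 10p + 4(1−p) = 6p + 4.
Setting these equal: −6p + 6 = 6p + 4 ⇒ −12p = -2 ⇒ p = 1/6, and the value is (-6)·(1/6) + 6 = 5.
For the column player: with q = P(L), equating II's and III's payoffs gives −10q + 10 = 2q + 4 ⇒ q = 1/2.

5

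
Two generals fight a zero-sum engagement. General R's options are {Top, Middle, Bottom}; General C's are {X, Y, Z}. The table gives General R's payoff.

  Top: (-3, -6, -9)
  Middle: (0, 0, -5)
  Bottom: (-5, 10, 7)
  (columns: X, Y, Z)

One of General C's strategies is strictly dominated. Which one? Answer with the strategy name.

Z holds General R's payoff strictly below Y in every row: -9 < -6, -5 < 0, 7 < 10.
So Y is strictly dominated for General C.

Y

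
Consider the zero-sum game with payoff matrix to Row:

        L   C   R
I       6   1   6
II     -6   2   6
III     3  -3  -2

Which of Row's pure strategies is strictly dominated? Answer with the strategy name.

III

I gives a strictly higher payoff than III against every column: 6 > 3, 1 > -3, 6 > -2.
So III is strictly dominated and Row never plays it.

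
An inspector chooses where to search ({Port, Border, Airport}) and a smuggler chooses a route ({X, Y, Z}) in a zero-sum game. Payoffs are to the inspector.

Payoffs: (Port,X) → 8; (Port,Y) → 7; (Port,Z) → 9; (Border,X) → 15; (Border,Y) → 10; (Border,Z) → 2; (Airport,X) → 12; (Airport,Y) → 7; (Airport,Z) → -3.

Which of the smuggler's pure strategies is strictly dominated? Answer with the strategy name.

X

Y holds the inspector's payoff strictly below X in every row: 7 < 8, 10 < 15, 7 < 12.
So X is strictly dominated for the smuggler.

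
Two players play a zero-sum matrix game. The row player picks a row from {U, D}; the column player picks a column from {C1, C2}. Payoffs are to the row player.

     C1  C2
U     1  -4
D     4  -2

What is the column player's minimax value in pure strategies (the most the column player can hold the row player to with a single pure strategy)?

Column maxima: C1 → 4, C2 → -2.
The smallest of these is -2.

-2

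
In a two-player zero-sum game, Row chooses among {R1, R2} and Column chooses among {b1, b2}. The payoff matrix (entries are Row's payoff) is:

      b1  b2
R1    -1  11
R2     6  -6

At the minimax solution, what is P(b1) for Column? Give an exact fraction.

Row minima: R1 → -1, R2 → -6; maximin = -1.
Column maxima: b1 → 6, b2 → 11; minimax = 6.
-1 ≠ 6, so there is no saddle point; optimal play is mixed.
Let Row play R1 with probability p. Expected payoff against b1: (-1)p + 6(1−p) = −7p + 6; against b2: 11p + (-6)(1−p) = 17p − 6.
Setting these equal: −7p + 6 = 17p − 6 ⇒ −24p = -12 ⇒ p = 1/2, and the value is (-7)·(1/2) + 6 = 5/2.
For Column: with q = P(b1), equating R1's and R2's payoffs gives −12q + 11 = 12q − 6 ⇒ q = 17/24.

17/24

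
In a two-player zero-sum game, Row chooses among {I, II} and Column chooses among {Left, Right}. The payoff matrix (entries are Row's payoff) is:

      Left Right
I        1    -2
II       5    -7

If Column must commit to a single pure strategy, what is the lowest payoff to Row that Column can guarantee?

Column maxima: Left → 5, Right → -2.
The smallest of these is -2.

-2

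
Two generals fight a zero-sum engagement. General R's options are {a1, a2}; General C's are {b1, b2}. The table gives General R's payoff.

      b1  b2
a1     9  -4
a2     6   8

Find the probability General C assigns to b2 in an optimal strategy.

Row minima: a1 → -4, a2 → 6; maximin = 6.
Column maxima: b1 → 9, b2 → 8; minimax = 8.
6 ≠ 8, so there is no saddle point; optimal play is mixed.
Let General R play a1 with probability p. Expected payoff against b1: 9p + 6(1−p) = 3p + 6; against b2: (-4)p + 8(1−p) = −12p + 8.
Setting these equal: 3p + 6 = −12p + 8 ⇒ 15p = 2 ⇒ p = 2/15, and the value is (3)·(2/15) + 6 = 32/5.
For General C: with q = P(b1), equating a1's and a2's payoffs gives 13q − 4 = −2q + 8 ⇒ q = 4/5.

1/5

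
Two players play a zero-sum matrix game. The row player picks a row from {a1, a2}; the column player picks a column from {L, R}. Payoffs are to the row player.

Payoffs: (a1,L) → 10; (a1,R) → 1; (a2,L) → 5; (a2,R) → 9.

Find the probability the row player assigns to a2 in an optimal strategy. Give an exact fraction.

9/13

Row minima: a1 → 1, a2 → 5; maximin = 5.
Column maxima: L → 10, R → 9; minimax = 9.
5 ≠ 9, so there is no saddle point; optimal play is mixed.
Let the row player play a1 with probability p. Expected payoff against L: 10p + 5(1−p) = 5p + 5; against R: 1p + 9(1−p) = −8p + 9.
Setting these equal: 5p + 5 = −8p + 9 ⇒ 13p = 4 ⇒ p = 4/13, and the value is (5)·(4/13) + 5 = 85/13.
For the column player: with q = P(L), equating a1's and a2's payoffs gives 9q + 1 = −4q + 9 ⇒ q = 8/13.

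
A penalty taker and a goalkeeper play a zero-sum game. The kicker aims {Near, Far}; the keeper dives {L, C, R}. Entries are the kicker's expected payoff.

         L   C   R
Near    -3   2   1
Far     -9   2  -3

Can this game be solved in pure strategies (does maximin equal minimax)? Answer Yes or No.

Yes

Row minima: Near → -3, Far → -9; maximin = -3.
Column maxima: L → -3, C → 2, R → 1; minimax = -3.
maximin = minimax = -3, so a saddle point exists.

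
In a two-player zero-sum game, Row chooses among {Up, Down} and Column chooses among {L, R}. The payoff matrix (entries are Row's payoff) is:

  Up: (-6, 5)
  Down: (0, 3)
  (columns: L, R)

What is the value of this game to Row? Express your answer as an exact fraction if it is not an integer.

0

Row minima: Up → -6, Down → 0; maximin = 0.
Column maxima: L → 0, R → 5; minimax = 0.
Since maximin = minimax = 0, there is a saddle point and the value is 0.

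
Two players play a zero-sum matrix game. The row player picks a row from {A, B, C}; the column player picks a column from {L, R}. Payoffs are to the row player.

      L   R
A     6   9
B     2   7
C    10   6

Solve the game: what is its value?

Row minima: A → 6, B → 2, C → 6; maximin = 6.
Column maxima: L → 10, R → 9; minimax = 9.
6 ≠ 9, so there is no saddle point; optimal play is mixed.
B is strictly dominated by A, so the row player never plays it.
On the remaining 2×2 (A, C vs L, R):
Let the row player play A with probability p. Expected payoff against L: 6p + 10(1−p) = −4p + 10; against R: 9p + 6(1−p) = 3p + 6.
Setting these equal: −4p + 10 = 3p + 6 ⇒ −7p = -4 ⇒ p = 4/7, and the value is (-4)·(4/7) + 10 = 54/7.
For the column player: with q = P(L), equating A's and C's payoffs gives −3q + 9 = 4q + 6 ⇒ q = 3/7.

54/7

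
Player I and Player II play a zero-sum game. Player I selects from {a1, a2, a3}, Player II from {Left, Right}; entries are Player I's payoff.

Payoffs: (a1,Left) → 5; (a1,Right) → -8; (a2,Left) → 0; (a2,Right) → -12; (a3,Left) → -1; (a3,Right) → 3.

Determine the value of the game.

Row minima: a1 → -8, a2 → -12, a3 → -1; maximin = -1.
Column maxima: Left → 5, Right → 3; minimax = 3.
-1 ≠ 3, so there is no saddle point; optimal play is mixed.
a2 is strictly dominated by a1, so Player I never plays it.
On the remaining 2×2 (a1, a3 vs Left, Right):
Let Player I play a1 with probability p. Expected payoff against Left: 5p + (-1)(1−p) = 6p − 1; against Right: (-8)p + 3(1−p) = −11p + 3.
Setting these equal: 6p − 1 = −11p + 3 ⇒ 17p = 4 ⇒ p = 4/17, and the value is (6)·(4/17) − 1 = 7/17.
For Player II: with q = P(Left), equating a1's and a3's payoffs gives 13q − 8 = −4q + 3 ⇒ q = 11/17.

7/17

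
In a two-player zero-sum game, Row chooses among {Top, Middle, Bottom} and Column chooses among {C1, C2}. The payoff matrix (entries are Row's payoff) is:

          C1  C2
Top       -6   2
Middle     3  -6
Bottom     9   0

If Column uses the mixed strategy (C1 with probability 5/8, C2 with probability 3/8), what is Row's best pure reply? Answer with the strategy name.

Bottom

Expected payoff of Top: (5/8)·(-6) + (3/8)·2 = -3.
Expected payoff of Middle: (5/8)·3 + (3/8)·(-6) = -3/8.
Expected payoff of Bottom: (5/8)·9 + (3/8)·0 = 45/8.
The largest is 45/8, so Row's best response is Bottom.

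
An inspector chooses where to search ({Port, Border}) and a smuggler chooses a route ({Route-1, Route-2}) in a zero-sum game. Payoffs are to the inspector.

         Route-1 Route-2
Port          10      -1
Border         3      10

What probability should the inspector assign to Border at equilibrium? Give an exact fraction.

Row minima: Port → -1, Border → 3; maximin = 3.
Column maxima: Route-1 → 10, Route-2 → 10; minimax = 10.
3 ≠ 10, so there is no saddle point; optimal play is mixed.
Let the inspector play Port with probability p. Expected payoff against Route-1: 10p + 3(1−p) = 7p + 3; against Route-2: (-1)p + 10(1−p) = −11p + 10.
Setting these equal: 7p + 3 = −11p + 10 ⇒ 18p = 7 ⇒ p = 7/18, and the value is (7)·(7/18) + 3 = 103/18.
For the smuggler: with q = P(Route-1), equating Port's and Border's payoffs gives 11q − 1 = −7q + 10 ⇒ q = 11/18.

11/18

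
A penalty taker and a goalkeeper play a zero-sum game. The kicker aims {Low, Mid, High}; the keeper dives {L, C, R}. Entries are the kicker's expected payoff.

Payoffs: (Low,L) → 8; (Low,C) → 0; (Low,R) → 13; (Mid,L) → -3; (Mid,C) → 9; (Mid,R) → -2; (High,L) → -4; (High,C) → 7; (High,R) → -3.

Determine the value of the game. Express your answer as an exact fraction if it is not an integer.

18/5

Row minima: Low → 0, Mid → -3, High → -4; maximin = 0.
Column maxima: L → 8, C → 9, R → 13; minimax = 8.
0 ≠ 8, so there is no saddle point; optimal play is mixed.
High is strictly dominated by Mid, so the kicker never plays it.
R is strictly dominated by L (it gives the kicker strictly more in every row), so the keeper never plays it.
On the remaining 2×2 (Low, Mid vs L, C):
Let the kicker play Low with probability p. Expected payoff against L: 8p + (-3)(1−p) = 11p − 3; against C: 0p + 9(1−p) = −9p + 9.
Setting these equal: 11p − 3 = −9p + 9 ⇒ 20p = 12 ⇒ p = 3/5, and the value is (11)·(3/5) − 3 = 18/5.
For the keeper: with q = P(L), equating Low's and Mid's payoffs gives 8q = −12q + 9 ⇒ q = 9/20.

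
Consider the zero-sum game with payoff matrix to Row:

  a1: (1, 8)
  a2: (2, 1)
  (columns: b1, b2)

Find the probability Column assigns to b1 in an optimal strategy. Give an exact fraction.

Row minima: a1 → 1, a2 → 1; maximin = 1.
Column maxima: b1 → 2, b2 → 8; minimax = 2.
1 ≠ 2, so there is no saddle point; optimal play is mixed.
Let Row play a1 with probability p. Expected payoff against b1: 1p + 2(1−p) = −p + 2; against b2: 8p + 1(1−p) = 7p + 1.
Setting these equal: −p + 2 = 7p + 1 ⇒ −8p = -1 ⇒ p = 1/8, and the value is (-1)·(1/8) + 2 = 15/8.
For Column: with q = P(b1), equating a1's and a2's payoffs gives −7q + 8 = q + 1 ⇒ q = 7/8.

7/8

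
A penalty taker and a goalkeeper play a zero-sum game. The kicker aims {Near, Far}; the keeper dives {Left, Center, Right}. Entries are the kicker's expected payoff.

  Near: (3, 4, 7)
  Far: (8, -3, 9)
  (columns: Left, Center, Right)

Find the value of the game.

Row minima: Near → 3, Far → -3; maximin = 3.
Column maxima: Left → 8, Center → 4, Right → 9; minimax = 4.
3 ≠ 4, so there is no saddle point; optimal play is mixed.
Right is strictly dominated by Left (it gives the kicker strictly more in every row), so the keeper never plays it.
On the remaining 2×2 (Near, Far vs Left, Center):
Let the kicker play Near with probability p. Expected payoff against Left: 3p + 8(1−p) = −5p + 8; against Center: 4p + (-3)(1−p) = 7p − 3.
Setting these equal: −5p + 8 = 7p − 3 ⇒ −12p = -11 ⇒ p = 11/12, and the value is (-5)·(11/12) + 8 = 41/12.
For the keeper: with q = P(Left), equating Near's and Far's payoffs gives −q + 4 = 11q − 3 ⇒ q = 7/12.

41/12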